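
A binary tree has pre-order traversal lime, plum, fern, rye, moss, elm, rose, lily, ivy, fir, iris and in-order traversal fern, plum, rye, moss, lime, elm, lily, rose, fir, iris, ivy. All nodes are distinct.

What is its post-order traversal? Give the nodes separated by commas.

The first element of pre-order is the root; it splits in-order into left and right subtrees.
Root lime: left subtree has 4 nodes {fern, plum, rye, moss}, right has 6 {elm, lily, rose, fir, iris, ivy}.
  Root plum: left subtree has 1 node {fern}, right has 2 {rye, moss}.
    Root rye: left subtree has 0 nodes { }, right has 1 {moss}.
  Root elm: left subtree has 0 nodes { }, right has 5 {lily, rose, fir, iris, ivy}.
    Root rose: left subtree has 1 node {lily}, right has 3 {fir, iris, ivy}.
      Root ivy: left subtree has 2 nodes {fir, iris}, right has 0 { }.
        Root fir: left subtree has 0 nodes { }, right has 1 {iris}.

fern, moss, rye, plum, lily, iris, fir, ivy, rose, elm, lime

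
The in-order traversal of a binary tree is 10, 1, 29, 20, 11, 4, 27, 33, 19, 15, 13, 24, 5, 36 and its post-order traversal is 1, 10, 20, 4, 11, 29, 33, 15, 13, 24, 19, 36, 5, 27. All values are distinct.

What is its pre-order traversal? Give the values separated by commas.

27, 29, 10, 1, 11, 20, 4, 5, 19, 33, 24, 13, 15, 36

The last element of post-order is the root; it splits in-order into left and right subtrees.
Root 27: left subtree has 6 nodes {10, 1, 29, 20, 11, 4}, right has 7 {33, 19, 15, 13, 24, 5, 36}.
  Root 29: left subtree has 2 nodes {10, 1}, right has 3 {20, 11, 4}.
    Root 10: left subtree has 0 nodes { }, right has 1 {1}.
    Root 11: left subtree has 1 node {20}, right has 1 {4}.
  Root 5: left subtree has 5 nodes {33, 19, 15, 13, 24}, right has 1 {36}.
    Root 19: left subtree has 1 node {33}, right has 3 {15, 13, 24}.
      Root 24: left subtree has 2 nodes {15, 13}, right has 0 { }.
        Root 13: left subtree has 1 node {15}, right has 0 { }.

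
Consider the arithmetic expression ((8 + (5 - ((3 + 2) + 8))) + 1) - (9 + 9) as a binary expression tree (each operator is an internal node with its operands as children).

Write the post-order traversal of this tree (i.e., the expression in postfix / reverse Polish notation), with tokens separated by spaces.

Post-order on an expression tree gives postfix notation: for each operator, emit left operand, right operand, then the operator.

8 5 3 2 + 8 + - + 1 + 9 9 + -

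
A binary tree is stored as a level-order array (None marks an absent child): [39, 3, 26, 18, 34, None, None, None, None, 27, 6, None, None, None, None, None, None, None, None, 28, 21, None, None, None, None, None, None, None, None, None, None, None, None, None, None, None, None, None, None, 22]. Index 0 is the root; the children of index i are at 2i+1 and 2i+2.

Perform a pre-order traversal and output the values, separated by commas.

Pre-order visits the node, then its left subtree, then its right subtree.
Visit 39.
At 39: go left to 3.
  Visit 3.
  At 3: go left to 18.
    18 is a leaf — visit 18.
  At 3: go right to 34.
    Visit 34.
    At 34: go left to 27.
      Visit 27.
      At 27: go left to 28.
        Visit 28.
        At 28: go left to 22.
          22 is a leaf — visit 22.
        At 28: no right child.
      At 27: go right to 21.
        21 is a leaf — visit 21.
    At 34: go right to 6.
      6 is a leaf — visit 6.
At 39: go right to 26.
  26 is a leaf — visit 26.

39, 3, 18, 34, 27, 28, 22, 21, 6, 26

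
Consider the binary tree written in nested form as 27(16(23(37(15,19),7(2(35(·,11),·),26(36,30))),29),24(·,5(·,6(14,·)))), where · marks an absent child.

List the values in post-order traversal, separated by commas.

Post-order visits the left subtree, then the right subtree, then the node.
At 27: go left to 16.
  At 16: go left to 23.
    At 23: go left to 37.
      At 37: go left to 15.
        15 is a leaf — visit 15.
      At 37: go right to 19.
        19 is a leaf — visit 19.
      Visit 37.
    At 23: go right to 7.
      At 7: go left to 2.
        At 2: go left to 35.
          At 35: no left child.
          At 35: go right to 11.
            11 is a leaf — visit 11.
          Visit 35.
        At 2: no right child.
        Visit 2.
      At 7: go right to 26.
        At 26: go left to 36.
          36 is a leaf — visit 36.
        At 26: go right to 30.
          30 is a leaf — visit 30.
        Visit 26.
      Visit 7.
    Visit 23.
  At 16: go right to 29.
    29 is a leaf — visit 29.
  Visit 16.
At 27: go right to 24.
  At 24: no left child.
  At 24: go right to 5.
    At 5: no left child.
    At 5: go right to 6.
      At 6: go left to 14.
        14 is a leaf — visit 14.
      At 6: no right child.
      Visit 6.
    Visit 5.
  Visit 24.
Visit 27.

15, 19, 37, 11, 35, 2, 36, 30, 26, 7, 23, 29, 16, 14, 6, 5, 24, 27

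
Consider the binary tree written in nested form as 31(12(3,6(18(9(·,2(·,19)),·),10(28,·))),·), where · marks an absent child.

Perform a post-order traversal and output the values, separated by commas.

3, 19, 2, 9, 18, 28, 10, 6, 12, 31

Post-order visits the left subtree, then the right subtree, then the node.
At 31: go left to 12.
  At 12: go left to 3.
    3 is a leaf — visit 3.
  At 12: go right to 6.
    At 6: go left to 18.
      At 18: go left to 9.
        At 9: no left child.
        At 9: go right to 2.
          At 2: no left child.
          At 2: go right to 19.
            19 is a leaf — visit 19.
          Visit 2.
        Visit 9.
      At 18: no right child.
      Visit 18.
    At 6: go right to 10.
      At 10: go left to 28.
        28 is a leaf — visit 28.
      At 10: no right child.
      Visit 10.
    Visit 6.
  Visit 12.
At 31: no right child.
Visit 31.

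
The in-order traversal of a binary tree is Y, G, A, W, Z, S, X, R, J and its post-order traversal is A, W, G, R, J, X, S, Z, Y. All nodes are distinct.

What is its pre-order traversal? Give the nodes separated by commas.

The last element of post-order is the root; it splits in-order into left and right subtrees.
Root Y: left subtree has 0 nodes { }, right has 8 {G, A, W, Z, S, X, R, J}.
  Root Z: left subtree has 3 nodes {G, A, W}, right has 4 {S, X, R, J}.
    Root G: left subtree has 0 nodes { }, right has 2 {A, W}.
      Root W: left subtree has 1 node {A}, right has 0 { }.
    Root S: left subtree has 0 nodes { }, right has 3 {X, R, J}.
      Root X: left subtree has 0 nodes { }, right has 2 {R, J}.
        Root J: left subtree has 1 node {R}, right has 0 { }.

Y, Z, G, W, A, S, X, J, R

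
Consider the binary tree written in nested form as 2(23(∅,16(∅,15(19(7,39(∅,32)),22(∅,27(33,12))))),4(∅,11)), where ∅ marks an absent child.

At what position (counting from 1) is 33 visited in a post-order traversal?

Post-order visits the left subtree, then the right subtree, then the node.
At 2: go left to 23.
  At 23: no left child.
  At 23: go right to 16.
    At 16: no left child.
    At 16: go right to 15.
      At 15: go left to 19.
        At 19: go left to 7.
          7 is a leaf — visit 7.
        At 19: go right to 39.
          At 39: no left child.
          At 39: go right to 32.
            32 is a leaf — visit 32.
          Visit 39.
        Visit 19.
      At 15: go right to 22.
        At 22: no left child.
        At 22: go right to 27.
          At 27: go left to 33.
            33 is a leaf — visit 33.
          At 27: go right to 12.
            12 is a leaf — visit 12.
          Visit 27.
        Visit 22.
      Visit 15.
    Visit 16.
  Visit 23.
At 2: go right to 4.
  At 4: no left child.
  At 4: go right to 11.
    11 is a leaf — visit 11.
  Visit 4.
Visit 2.
Full post-order sequence: 7, 32, 39, 19, 33, 12, 27, 22, 15, 16, 23, 11, 4, 2.

5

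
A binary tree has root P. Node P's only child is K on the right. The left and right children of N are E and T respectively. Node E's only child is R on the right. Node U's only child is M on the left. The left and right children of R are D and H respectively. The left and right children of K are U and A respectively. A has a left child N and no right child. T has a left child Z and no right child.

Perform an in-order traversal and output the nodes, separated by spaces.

In-order visits the left subtree, then the node, then the right subtree.
At P: no left child.
Visit P.
At P: go right to K.
  At K: go left to U.
    At U: go left to M.
      M is a leaf — visit M.
    Visit U.
    At U: no right child.
  Visit K.
  At K: go right to A.
    At A: go left to N.
      At N: go left to E.
        At E: no left child.
        Visit E.
        At E: go right to R.
          At R: go left to D.
            D is a leaf — visit D.
          Visit R.
          At R: go right to H.
            H is a leaf — visit H.
      Visit N.
      At N: go right to T.
        At T: go left to Z.
          Z is a leaf — visit Z.
        Visit T.
        At T: no right child.
    Visit A.
    At A: no right child.

P M U K E D R H N Z T A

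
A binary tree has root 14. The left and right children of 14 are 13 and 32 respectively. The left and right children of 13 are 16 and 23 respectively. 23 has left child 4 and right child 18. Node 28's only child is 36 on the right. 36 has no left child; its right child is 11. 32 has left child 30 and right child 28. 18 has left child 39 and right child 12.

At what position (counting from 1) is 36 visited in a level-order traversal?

Level-order visits nodes level by level from the root, left to right within each level.
Level 0: 14
Level 1: 13, 32
Level 2: 16, 23, 30, 28
Level 3: 4, 18, 36
Level 4: 39, 12, 11
Full level-order sequence: 14, 13, 32, 16, 23, 30, 28, 4, 18, 36, 39, 12, 11.

10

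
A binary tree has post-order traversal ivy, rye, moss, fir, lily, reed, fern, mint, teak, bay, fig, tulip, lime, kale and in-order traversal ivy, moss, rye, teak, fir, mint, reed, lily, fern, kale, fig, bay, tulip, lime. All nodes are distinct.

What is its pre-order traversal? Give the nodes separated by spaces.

The last element of post-order is the root; it splits in-order into left and right subtrees.
Root kale: left subtree has 9 nodes {ivy, moss, rye, teak, fir, mint, reed, lily, fern}, right has 4 {fig, bay, tulip, lime}.
  Root teak: left subtree has 3 nodes {ivy, moss, rye}, right has 5 {fir, mint, reed, lily, fern}.
    Root moss: left subtree has 1 node {ivy}, right has 1 {rye}.
    Root mint: left subtree has 1 node {fir}, right has 3 {reed, lily, fern}.
      Root fern: left subtree has 2 nodes {reed, lily}, right has 0 { }.
        Root reed: left subtree has 0 nodes { }, right has 1 {lily}.
  Root lime: left subtree has 3 nodes {fig, bay, tulip}, right has 0 { }.
    Root tulip: left subtree has 2 nodes {fig, bay}, right has 0 { }.
      Root fig: left subtree has 0 nodes { }, right has 1 {bay}.

kale teak moss ivy rye mint fir fern reed lily lime tulip fig bay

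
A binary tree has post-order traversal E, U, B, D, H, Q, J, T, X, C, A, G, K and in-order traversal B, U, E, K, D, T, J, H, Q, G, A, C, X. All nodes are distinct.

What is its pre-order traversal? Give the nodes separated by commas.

K, B, U, E, G, T, D, J, Q, H, A, C, X

The last element of post-order is the root; it splits in-order into left and right subtrees.
Root K: left subtree has 3 nodes {B, U, E}, right has 9 {D, T, J, H, Q, G, A, C, X}.
  Root B: left subtree has 0 nodes { }, right has 2 {U, E}.
    Root U: left subtree has 0 nodes { }, right has 1 {E}.
  Root G: left subtree has 5 nodes {D, T, J, H, Q}, right has 3 {A, C, X}.
    Root T: left subtree has 1 node {D}, right has 3 {J, H, Q}.
      Root J: left subtree has 0 nodes { }, right has 2 {H, Q}.
        Root Q: left subtree has 1 node {H}, right has 0 { }.
    Root A: left subtree has 0 nodes { }, right has 2 {C, X}.
      Root C: left subtree has 0 nodes { }, right has 1 {X}.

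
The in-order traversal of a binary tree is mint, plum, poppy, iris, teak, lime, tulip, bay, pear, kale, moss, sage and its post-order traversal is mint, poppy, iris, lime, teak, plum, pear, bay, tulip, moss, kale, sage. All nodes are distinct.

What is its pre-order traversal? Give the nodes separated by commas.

sage, kale, tulip, plum, mint, teak, iris, poppy, lime, bay, pear, moss

The last element of post-order is the root; it splits in-order into left and right subtrees.
Root sage: left subtree has 11 nodes {mint, plum, poppy, iris, teak, lime, tulip, bay, pear, kale, moss}, right has 0 { }.
  Root kale: left subtree has 9 nodes {mint, plum, poppy, iris, teak, lime, tulip, bay, pear}, right has 1 {moss}.
    Root tulip: left subtree has 6 nodes {mint, plum, poppy, iris, teak, lime}, right has 2 {bay, pear}.
      Root plum: left subtree has 1 node {mint}, right has 4 {poppy, iris, teak, lime}.
        Root teak: left subtree has 2 nodes {poppy, iris}, right has 1 {lime}.
          Root iris: left subtree has 1 node {poppy}, right has 0 { }.
      Root bay: left subtree has 0 nodes { }, right has 1 {pear}.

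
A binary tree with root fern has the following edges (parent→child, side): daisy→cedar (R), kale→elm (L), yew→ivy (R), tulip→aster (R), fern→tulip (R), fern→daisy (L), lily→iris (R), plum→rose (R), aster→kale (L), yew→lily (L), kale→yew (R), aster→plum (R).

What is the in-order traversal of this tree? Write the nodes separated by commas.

daisy, cedar, fern, tulip, elm, kale, lily, iris, yew, ivy, aster, plum, rose

In-order visits the left subtree, then the node, then the right subtree.
At fern: go left to daisy.
  At daisy: no left child.
  Visit daisy.
  At daisy: go right to cedar.
    cedar is a leaf — visit cedar.
Visit fern.
At fern: go right to tulip.
  At tulip: no left child.
  Visit tulip.
  At tulip: go right to aster.
    At aster: go left to kale.
      At kale: go left to elm.
        elm is a leaf — visit elm.
      Visit kale.
      At kale: go right to yew.
        At yew: go left to lily.
          At lily: no left child.
          Visit lily.
          At lily: go right to iris.
            iris is a leaf — visit iris.
        Visit yew.
        At yew: go right to ivy.
          ivy is a leaf — visit ivy.
    Visit aster.
    At aster: go right to plum.
      At plum: no left child.
      Visit plum.
      At plum: go right to rose.
        rose is a leaf — visit rose.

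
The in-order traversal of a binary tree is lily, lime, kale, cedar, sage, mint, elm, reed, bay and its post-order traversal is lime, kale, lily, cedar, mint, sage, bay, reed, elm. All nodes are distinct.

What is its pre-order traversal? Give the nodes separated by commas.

The last element of post-order is the root; it splits in-order into left and right subtrees.
Root elm: left subtree has 6 nodes {lily, lime, kale, cedar, sage, mint}, right has 2 {reed, bay}.
  Root sage: left subtree has 4 nodes {lily, lime, kale, cedar}, right has 1 {mint}.
    Root cedar: left subtree has 3 nodes {lily, lime, kale}, right has 0 { }.
      Root lily: left subtree has 0 nodes { }, right has 2 {lime, kale}.
        Root kale: left subtree has 1 node {lime}, right has 0 { }.
  Root reed: left subtree has 0 nodes { }, right has 1 {bay}.

elm, sage, cedar, lily, kale, lime, mint, reed, bay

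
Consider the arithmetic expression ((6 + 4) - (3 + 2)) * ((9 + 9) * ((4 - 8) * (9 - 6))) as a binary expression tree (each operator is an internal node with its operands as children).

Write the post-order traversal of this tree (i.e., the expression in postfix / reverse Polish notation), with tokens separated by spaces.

Post-order on an expression tree gives postfix notation: for each operator, emit left operand, right operand, then the operator.

6 4 + 3 2 + - 9 9 + 4 8 - 9 6 - * * *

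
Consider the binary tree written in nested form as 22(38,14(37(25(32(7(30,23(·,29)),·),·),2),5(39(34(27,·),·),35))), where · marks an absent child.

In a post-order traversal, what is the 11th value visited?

34

Post-order visits the left subtree, then the right subtree, then the node.
At 22: go left to 38.
  38 is a leaf — visit 38.
At 22: go right to 14.
  At 14: go left to 37.
    At 37: go left to 25.
      At 25: go left to 32.
        At 32: go left to 7.
          At 7: go left to 30.
            30 is a leaf — visit 30.
          At 7: go right to 23.
            At 23: no left child.
            At 23: go right to 29.
              29 is a leaf — visit 29.
            Visit 23.
          Visit 7.
        At 32: no right child.
        Visit 32.
      At 25: no right child.
      Visit 25.
    At 37: go right to 2.
      2 is a leaf — visit 2.
    Visit 37.
  At 14: go right to 5.
    At 5: go left to 39.
      At 39: go left to 34.
        At 34: go left to 27.
          27 is a leaf — visit 27.
        At 34: no right child.
        Visit 34.
      At 39: no right child.
      Visit 39.
    At 5: go right to 35.
      35 is a leaf — visit 35.
    Visit 5.
  Visit 14.
Visit 22.
Full post-order sequence: 38, 30, 29, 23, 7, 32, 25, 2, 37, 27, 34, 39, 35, 5, 14, 22.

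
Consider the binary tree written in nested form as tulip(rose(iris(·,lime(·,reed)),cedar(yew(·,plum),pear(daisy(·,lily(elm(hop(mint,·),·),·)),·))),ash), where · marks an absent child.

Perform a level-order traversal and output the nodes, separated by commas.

tulip, rose, ash, iris, cedar, lime, yew, pear, reed, plum, daisy, lily, elm, hop, mint

Level-order visits nodes level by level from the root, left to right within each level.
Level 0: tulip
Level 1: rose, ash
Level 2: iris, cedar
Level 3: lime, yew, pear
Level 4: reed, plum, daisy
Level 5: lily
Level 6: elm
Level 7: hop
Level 8: mint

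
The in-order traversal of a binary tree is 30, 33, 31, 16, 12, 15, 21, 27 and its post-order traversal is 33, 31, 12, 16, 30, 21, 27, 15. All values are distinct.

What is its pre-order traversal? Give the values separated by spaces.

The last element of post-order is the root; it splits in-order into left and right subtrees.
Root 15: left subtree has 5 nodes {30, 33, 31, 16, 12}, right has 2 {21, 27}.
  Root 30: left subtree has 0 nodes { }, right has 4 {33, 31, 16, 12}.
    Root 16: left subtree has 2 nodes {33, 31}, right has 1 {12}.
      Root 31: left subtree has 1 node {33}, right has 0 { }.
  Root 27: left subtree has 1 node {21}, right has 0 { }.

15 30 16 31 33 12 27 21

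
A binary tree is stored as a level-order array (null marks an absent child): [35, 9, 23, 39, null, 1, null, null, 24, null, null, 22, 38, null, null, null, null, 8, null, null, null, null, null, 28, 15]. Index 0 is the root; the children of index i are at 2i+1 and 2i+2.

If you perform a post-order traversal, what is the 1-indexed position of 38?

8

Post-order visits the left subtree, then the right subtree, then the node.
At 35: go left to 9.
  At 9: go left to 39.
    At 39: no left child.
    At 39: go right to 24.
      At 24: go left to 8.
        8 is a leaf — visit 8.
      At 24: no right child.
      Visit 24.
    Visit 39.
  At 9: no right child.
  Visit 9.
At 35: go right to 23.
  At 23: go left to 1.
    At 1: go left to 22.
      At 22: go left to 28.
        28 is a leaf — visit 28.
      At 22: go right to 15.
        15 is a leaf — visit 15.
      Visit 22.
    At 1: go right to 38.
      38 is a leaf — visit 38.
    Visit 1.
  At 23: no right child.
  Visit 23.
Visit 35.
Full post-order sequence: 8, 24, 39, 9, 28, 15, 22, 38, 1, 23, 35.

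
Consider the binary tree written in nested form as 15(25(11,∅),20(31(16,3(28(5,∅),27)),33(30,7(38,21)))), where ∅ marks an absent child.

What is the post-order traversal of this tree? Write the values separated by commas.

11, 25, 16, 5, 28, 27, 3, 31, 30, 38, 21, 7, 33, 20, 15

Post-order visits the left subtree, then the right subtree, then the node.
At 15: go left to 25.
  At 25: go left to 11.
    11 is a leaf — visit 11.
  At 25: no right child.
  Visit 25.
At 15: go right to 20.
  At 20: go left to 31.
    At 31: go left to 16.
      16 is a leaf — visit 16.
    At 31: go right to 3.
      At 3: go left to 28.
        At 28: go left to 5.
          5 is a leaf — visit 5.
        At 28: no right child.
        Visit 28.
      At 3: go right to 27.
        27 is a leaf — visit 27.
      Visit 3.
    Visit 31.
  At 20: go right to 33.
    At 33: go left to 30.
      30 is a leaf — visit 30.
    At 33: go right to 7.
      At 7: go left to 38.
        38 is a leaf — visit 38.
      At 7: go right to 21.
        21 is a leaf — visit 21.
      Visit 7.
    Visit 33.
  Visit 20.
Visit 15.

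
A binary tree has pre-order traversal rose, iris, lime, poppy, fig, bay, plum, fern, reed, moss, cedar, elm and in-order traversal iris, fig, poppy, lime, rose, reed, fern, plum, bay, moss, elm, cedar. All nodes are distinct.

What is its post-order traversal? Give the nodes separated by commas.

fig, poppy, lime, iris, reed, fern, plum, elm, cedar, moss, bay, rose

The first element of pre-order is the root; it splits in-order into left and right subtrees.
Root rose: left subtree has 4 nodes {iris, fig, poppy, lime}, right has 7 {reed, fern, plum, bay, moss, elm, cedar}.
  Root iris: left subtree has 0 nodes { }, right has 3 {fig, poppy, lime}.
    Root lime: left subtree has 2 nodes {fig, poppy}, right has 0 { }.
      Root poppy: left subtree has 1 node {fig}, right has 0 { }.
  Root bay: left subtree has 3 nodes {reed, fern, plum}, right has 3 {moss, elm, cedar}.
    Root plum: left subtree has 2 nodes {reed, fern}, right has 0 { }.
      Root fern: left subtree has 1 node {reed}, right has 0 { }.
    Root moss: left subtree has 0 nodes { }, right has 2 {elm, cedar}.
      Root cedar: left subtree has 1 node {elm}, right has 0 { }.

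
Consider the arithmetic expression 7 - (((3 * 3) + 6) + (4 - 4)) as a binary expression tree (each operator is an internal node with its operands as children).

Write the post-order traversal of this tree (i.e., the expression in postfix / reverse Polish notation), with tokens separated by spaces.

7 3 3 * 6 + 4 4 - + -

Post-order on an expression tree gives postfix notation: for each operator, emit left operand, right operand, then the operator.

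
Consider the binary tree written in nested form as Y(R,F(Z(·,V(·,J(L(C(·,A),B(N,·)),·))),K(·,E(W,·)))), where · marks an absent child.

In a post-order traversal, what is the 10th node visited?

Post-order visits the left subtree, then the right subtree, then the node.
At Y: go left to R.
  R is a leaf — visit R.
At Y: go right to F.
  At F: go left to Z.
    At Z: no left child.
    At Z: go right to V.
      At V: no left child.
      At V: go right to J.
        At J: go left to L.
          At L: go left to C.
            At C: no left child.
            At C: go right to A.
              A is a leaf — visit A.
            Visit C.
          At L: go right to B.
            At B: go left to N.
              N is a leaf — visit N.
            At B: no right child.
            Visit B.
          Visit L.
        At J: no right child.
        Visit J.
      Visit V.
    Visit Z.
  At F: go right to K.
    At K: no left child.
    At K: go right to E.
      At E: go left to W.
        W is a leaf — visit W.
      At E: no right child.
      Visit E.
    Visit K.
  Visit F.
Visit Y.
Full post-order sequence: R, A, C, N, B, L, J, V, Z, W, E, K, F, Y.

W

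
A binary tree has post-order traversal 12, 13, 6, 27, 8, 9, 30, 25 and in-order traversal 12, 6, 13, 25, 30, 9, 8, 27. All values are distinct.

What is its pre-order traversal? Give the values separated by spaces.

25 6 12 13 30 9 8 27

The last element of post-order is the root; it splits in-order into left and right subtrees.
Root 25: left subtree has 3 nodes {12, 6, 13}, right has 4 {30, 9, 8, 27}.
  Root 6: left subtree has 1 node {12}, right has 1 {13}.
  Root 30: left subtree has 0 nodes { }, right has 3 {9, 8, 27}.
    Root 9: left subtree has 0 nodes { }, right has 2 {8, 27}.
      Root 8: left subtree has 0 nodes { }, right has 1 {27}.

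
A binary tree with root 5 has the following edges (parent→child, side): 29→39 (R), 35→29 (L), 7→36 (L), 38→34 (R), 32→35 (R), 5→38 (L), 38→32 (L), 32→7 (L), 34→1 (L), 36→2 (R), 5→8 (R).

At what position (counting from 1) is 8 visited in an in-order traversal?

12

In-order visits the left subtree, then the node, then the right subtree.
At 5: go left to 38.
  At 38: go left to 32.
    At 32: go left to 7.
      At 7: go left to 36.
        At 36: no left child.
        Visit 36.
        At 36: go right to 2.
          2 is a leaf — visit 2.
      Visit 7.
      At 7: no right child.
    Visit 32.
    At 32: go right to 35.
      At 35: go left to 29.
        At 29: no left child.
        Visit 29.
        At 29: go right to 39.
          39 is a leaf — visit 39.
      Visit 35.
      At 35: no right child.
  Visit 38.
  At 38: go right to 34.
    At 34: go left to 1.
      1 is a leaf — visit 1.
    Visit 34.
    At 34: no right child.
Visit 5.
At 5: go right to 8.
  8 is a leaf — visit 8.
Full in-order sequence: 36, 2, 7, 32, 29, 39, 35, 38, 1, 34, 5, 8.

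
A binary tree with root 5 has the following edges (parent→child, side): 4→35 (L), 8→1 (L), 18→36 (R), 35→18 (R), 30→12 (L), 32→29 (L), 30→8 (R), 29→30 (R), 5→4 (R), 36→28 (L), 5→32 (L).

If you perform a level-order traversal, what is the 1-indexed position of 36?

10

Level-order visits nodes level by level from the root, left to right within each level.
Level 0: 5
Level 1: 32, 4
Level 2: 29, 35
Level 3: 30, 18
Level 4: 12, 8, 36
Level 5: 1, 28
Full level-order sequence: 5, 32, 4, 29, 35, 30, 18, 12, 8, 36, 1, 28.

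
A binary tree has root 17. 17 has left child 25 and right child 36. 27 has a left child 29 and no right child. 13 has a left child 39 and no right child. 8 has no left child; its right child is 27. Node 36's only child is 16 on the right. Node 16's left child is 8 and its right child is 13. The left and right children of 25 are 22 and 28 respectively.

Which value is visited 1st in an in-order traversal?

22

In-order visits the left subtree, then the node, then the right subtree.
At 17: go left to 25.
  At 25: go left to 22.
    22 is a leaf — visit 22.
  Visit 25.
  At 25: go right to 28.
    28 is a leaf — visit 28.
Visit 17.
At 17: go right to 36.
  At 36: no left child.
  Visit 36.
  At 36: go right to 16.
    At 16: go left to 8.
      At 8: no left child.
      Visit 8.
      At 8: go right to 27.
        At 27: go left to 29.
          29 is a leaf — visit 29.
        Visit 27.
        At 27: no right child.
    Visit 16.
    At 16: go right to 13.
      At 13: go left to 39.
        39 is a leaf — visit 39.
      Visit 13.
      At 13: no right child.
Full in-order sequence: 22, 25, 28, 17, 36, 8, 29, 27, 16, 39, 13.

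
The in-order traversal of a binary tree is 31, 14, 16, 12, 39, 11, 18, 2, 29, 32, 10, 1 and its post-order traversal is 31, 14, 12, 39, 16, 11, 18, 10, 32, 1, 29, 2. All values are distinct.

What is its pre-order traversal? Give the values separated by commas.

2, 18, 11, 16, 14, 31, 39, 12, 29, 1, 32, 10

The last element of post-order is the root; it splits in-order into left and right subtrees.
Root 2: left subtree has 7 nodes {31, 14, 16, 12, 39, 11, 18}, right has 4 {29, 32, 10, 1}.
  Root 18: left subtree has 6 nodes {31, 14, 16, 12, 39, 11}, right has 0 { }.
    Root 11: left subtree has 5 nodes {31, 14, 16, 12, 39}, right has 0 { }.
      Root 16: left subtree has 2 nodes {31, 14}, right has 2 {12, 39}.
        Root 14: left subtree has 1 node {31}, right has 0 { }.
        Root 39: left subtree has 1 node {12}, right has 0 { }.
  Root 29: left subtree has 0 nodes { }, right has 3 {32, 10, 1}.
    Root 1: left subtree has 2 nodes {32, 10}, right has 0 { }.
      Root 32: left subtree has 0 nodes { }, right has 1 {10}.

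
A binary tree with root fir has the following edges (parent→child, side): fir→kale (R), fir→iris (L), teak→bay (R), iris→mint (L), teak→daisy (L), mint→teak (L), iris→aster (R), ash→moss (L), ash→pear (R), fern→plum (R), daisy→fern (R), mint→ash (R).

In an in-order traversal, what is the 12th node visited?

fir

In-order visits the left subtree, then the node, then the right subtree.
At fir: go left to iris.
  At iris: go left to mint.
    At mint: go left to teak.
      At teak: go left to daisy.
        At daisy: no left child.
        Visit daisy.
        At daisy: go right to fern.
          At fern: no left child.
          Visit fern.
          At fern: go right to plum.
            plum is a leaf — visit plum.
      Visit teak.
      At teak: go right to bay.
        bay is a leaf — visit bay.
    Visit mint.
    At mint: go right to ash.
      At ash: go left to moss.
        moss is a leaf — visit moss.
      Visit ash.
      At ash: go right to pear.
        pear is a leaf — visit pear.
  Visit iris.
  At iris: go right to aster.
    aster is a leaf — visit aster.
Visit fir.
At fir: go right to kale.
  kale is a leaf — visit kale.
Full in-order sequence: daisy, fern, plum, teak, bay, mint, moss, ash, pear, iris, aster, fir, kale.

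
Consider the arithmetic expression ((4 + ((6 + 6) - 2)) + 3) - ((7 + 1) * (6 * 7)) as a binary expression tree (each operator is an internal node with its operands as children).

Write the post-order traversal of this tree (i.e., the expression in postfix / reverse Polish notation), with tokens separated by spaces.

4 6 6 + 2 - + 3 + 7 1 + 6 7 * * -

Post-order on an expression tree gives postfix notation: for each operator, emit left operand, right operand, then the operator.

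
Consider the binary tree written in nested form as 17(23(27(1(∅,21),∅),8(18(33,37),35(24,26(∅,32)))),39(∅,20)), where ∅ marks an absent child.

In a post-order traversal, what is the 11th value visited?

Post-order visits the left subtree, then the right subtree, then the node.
At 17: go left to 23.
  At 23: go left to 27.
    At 27: go left to 1.
      At 1: no left child.
      At 1: go right to 21.
        21 is a leaf — visit 21.
      Visit 1.
    At 27: no right child.
    Visit 27.
  At 23: go right to 8.
    At 8: go left to 18.
      At 18: go left to 33.
        33 is a leaf — visit 33.
      At 18: go right to 37.
        37 is a leaf — visit 37.
      Visit 18.
    At 8: go right to 35.
      At 35: go left to 24.
        24 is a leaf — visit 24.
      At 35: go right to 26.
        At 26: no left child.
        At 26: go right to 32.
          32 is a leaf — visit 32.
        Visit 26.
      Visit 35.
    Visit 8.
  Visit 23.
At 17: go right to 39.
  At 39: no left child.
  At 39: go right to 20.
    20 is a leaf — visit 20.
  Visit 39.
Visit 17.
Full post-order sequence: 21, 1, 27, 33, 37, 18, 24, 32, 26, 35, 8, 23, 20, 39, 17.

8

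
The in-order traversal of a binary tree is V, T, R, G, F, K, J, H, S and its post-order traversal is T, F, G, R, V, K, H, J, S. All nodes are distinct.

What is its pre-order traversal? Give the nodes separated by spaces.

S J K V R T G F H

The last element of post-order is the root; it splits in-order into left and right subtrees.
Root S: left subtree has 8 nodes {V, T, R, G, F, K, J, H}, right has 0 { }.
  Root J: left subtree has 6 nodes {V, T, R, G, F, K}, right has 1 {H}.
    Root K: left subtree has 5 nodes {V, T, R, G, F}, right has 0 { }.
      Root V: left subtree has 0 nodes { }, right has 4 {T, R, G, F}.
        Root R: left subtree has 1 node {T}, right has 2 {G, F}.
          Root G: left subtree has 0 nodes { }, right has 1 {F}.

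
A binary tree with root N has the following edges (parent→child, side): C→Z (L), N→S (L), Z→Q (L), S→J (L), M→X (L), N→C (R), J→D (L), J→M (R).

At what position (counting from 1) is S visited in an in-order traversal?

In-order visits the left subtree, then the node, then the right subtree.
At N: go left to S.
  At S: go left to J.
    At J: go left to D.
      D is a leaf — visit D.
    Visit J.
    At J: go right to M.
      At M: go left to X.
        X is a leaf — visit X.
      Visit M.
      At M: no right child.
  Visit S.
  At S: no right child.
Visit N.
At N: go right to C.
  At C: go left to Z.
    At Z: go left to Q.
      Q is a leaf — visit Q.
    Visit Z.
    At Z: no right child.
  Visit C.
  At C: no right child.
Full in-order sequence: D, J, X, M, S, N, Q, Z, C.

5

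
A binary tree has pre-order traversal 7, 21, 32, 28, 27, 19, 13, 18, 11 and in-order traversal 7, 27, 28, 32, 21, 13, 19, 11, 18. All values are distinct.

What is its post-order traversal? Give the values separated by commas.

27, 28, 32, 13, 11, 18, 19, 21, 7

The first element of pre-order is the root; it splits in-order into left and right subtrees.
Root 7: left subtree has 0 nodes { }, right has 8 {27, 28, 32, 21, 13, 19, 11, 18}.
  Root 21: left subtree has 3 nodes {27, 28, 32}, right has 4 {13, 19, 11, 18}.
    Root 32: left subtree has 2 nodes {27, 28}, right has 0 { }.
      Root 28: left subtree has 1 node {27}, right has 0 { }.
    Root 19: left subtree has 1 node {13}, right has 2 {11, 18}.
      Root 18: left subtree has 1 node {11}, right has 0 { }.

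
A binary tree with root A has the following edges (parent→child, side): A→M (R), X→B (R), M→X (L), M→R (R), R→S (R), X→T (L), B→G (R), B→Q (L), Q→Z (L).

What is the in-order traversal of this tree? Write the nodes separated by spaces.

A T X Z Q B G M R S

In-order visits the left subtree, then the node, then the right subtree.
At A: no left child.
Visit A.
At A: go right to M.
  At M: go left to X.
    At X: go left to T.
      T is a leaf — visit T.
    Visit X.
    At X: go right to B.
      At B: go left to Q.
        At Q: go left to Z.
          Z is a leaf — visit Z.
        Visit Q.
        At Q: no right child.
      Visit B.
      At B: go right to G.
        G is a leaf — visit G.
  Visit M.
  At M: go right to R.
    At R: no left child.
    Visit R.
    At R: go right to S.
      S is a leaf — visit S.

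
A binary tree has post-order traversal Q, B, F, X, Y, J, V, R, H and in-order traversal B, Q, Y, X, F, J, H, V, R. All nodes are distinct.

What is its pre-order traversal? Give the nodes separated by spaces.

The last element of post-order is the root; it splits in-order into left and right subtrees.
Root H: left subtree has 6 nodes {B, Q, Y, X, F, J}, right has 2 {V, R}.
  Root J: left subtree has 5 nodes {B, Q, Y, X, F}, right has 0 { }.
    Root Y: left subtree has 2 nodes {B, Q}, right has 2 {X, F}.
      Root B: left subtree has 0 nodes { }, right has 1 {Q}.
      Root X: left subtree has 0 nodes { }, right has 1 {F}.
  Root R: left subtree has 1 node {V}, right has 0 { }.

H J Y B Q X F R V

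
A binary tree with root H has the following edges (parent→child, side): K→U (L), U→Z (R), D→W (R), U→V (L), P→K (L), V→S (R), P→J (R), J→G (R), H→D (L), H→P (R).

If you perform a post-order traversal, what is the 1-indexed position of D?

2

Post-order visits the left subtree, then the right subtree, then the node.
At H: go left to D.
  At D: no left child.
  At D: go right to W.
    W is a leaf — visit W.
  Visit D.
At H: go right to P.
  At P: go left to K.
    At K: go left to U.
      At U: go left to V.
        At V: no left child.
        At V: go right to S.
          S is a leaf — visit S.
        Visit V.
      At U: go right to Z.
        Z is a leaf — visit Z.
      Visit U.
    At K: no right child.
    Visit K.
  At P: go right to J.
    At J: no left child.
    At J: go right to G.
      G is a leaf — visit G.
    Visit J.
  Visit P.
Visit H.
Full post-order sequence: W, D, S, V, Z, U, K, G, J, P, H.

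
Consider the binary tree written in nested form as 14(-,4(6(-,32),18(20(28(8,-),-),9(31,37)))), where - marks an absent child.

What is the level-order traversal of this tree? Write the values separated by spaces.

Level-order visits nodes level by level from the root, left to right within each level.
Level 0: 14
Level 1: 4
Level 2: 6, 18
Level 3: 32, 20, 9
Level 4: 28, 31, 37
Level 5: 8

14 4 6 18 32 20 9 28 31 37 8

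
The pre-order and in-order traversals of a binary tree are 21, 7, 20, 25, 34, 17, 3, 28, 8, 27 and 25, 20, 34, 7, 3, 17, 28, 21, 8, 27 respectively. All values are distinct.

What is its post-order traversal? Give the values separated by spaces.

The first element of pre-order is the root; it splits in-order into left and right subtrees.
Root 21: left subtree has 7 nodes {25, 20, 34, 7, 3, 17, 28}, right has 2 {8, 27}.
  Root 7: left subtree has 3 nodes {25, 20, 34}, right has 3 {3, 17, 28}.
    Root 20: left subtree has 1 node {25}, right has 1 {34}.
    Root 17: left subtree has 1 node {3}, right has 1 {28}.
  Root 8: left subtree has 0 nodes { }, right has 1 {27}.

25 34 20 3 28 17 7 27 8 21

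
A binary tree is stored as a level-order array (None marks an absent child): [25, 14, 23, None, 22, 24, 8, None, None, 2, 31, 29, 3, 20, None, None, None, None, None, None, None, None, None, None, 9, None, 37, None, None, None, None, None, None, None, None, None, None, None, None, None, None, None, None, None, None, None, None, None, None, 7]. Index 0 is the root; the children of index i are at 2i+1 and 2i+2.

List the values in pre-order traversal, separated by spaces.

25 14 22 2 31 23 24 29 9 7 3 37 8 20

Pre-order visits the node, then its left subtree, then its right subtree.
Visit 25.
At 25: go left to 14.
  Visit 14.
  At 14: no left child.
  At 14: go right to 22.
    Visit 22.
    At 22: go left to 2.
      2 is a leaf — visit 2.
    At 22: go right to 31.
      31 is a leaf — visit 31.
At 25: go right to 23.
  Visit 23.
  At 23: go left to 24.
    Visit 24.
    At 24: go left to 29.
      Visit 29.
      At 29: no left child.
      At 29: go right to 9.
        Visit 9.
        At 9: go left to 7.
          7 is a leaf — visit 7.
        At 9: no right child.
    At 24: go right to 3.
      Visit 3.
      At 3: no left child.
      At 3: go right to 37.
        37 is a leaf — visit 37.
  At 23: go right to 8.
    Visit 8.
    At 8: go left to 20.
      20 is a leaf — visit 20.
    At 8: no right child.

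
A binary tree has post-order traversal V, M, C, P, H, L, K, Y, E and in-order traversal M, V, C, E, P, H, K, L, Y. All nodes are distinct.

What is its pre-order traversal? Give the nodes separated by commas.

The last element of post-order is the root; it splits in-order into left and right subtrees.
Root E: left subtree has 3 nodes {M, V, C}, right has 5 {P, H, K, L, Y}.
  Root C: left subtree has 2 nodes {M, V}, right has 0 { }.
    Root M: left subtree has 0 nodes { }, right has 1 {V}.
  Root Y: left subtree has 4 nodes {P, H, K, L}, right has 0 { }.
    Root K: left subtree has 2 nodes {P, H}, right has 1 {L}.
      Root H: left subtree has 1 node {P}, right has 0 { }.

E, C, M, V, Y, K, H, P, L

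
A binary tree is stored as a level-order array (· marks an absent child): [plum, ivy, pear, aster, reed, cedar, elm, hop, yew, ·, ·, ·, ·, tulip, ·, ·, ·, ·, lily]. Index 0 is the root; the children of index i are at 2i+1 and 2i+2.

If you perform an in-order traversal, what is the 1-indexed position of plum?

7

In-order visits the left subtree, then the node, then the right subtree.
At plum: go left to ivy.
  At ivy: go left to aster.
    At aster: go left to hop.
      hop is a leaf — visit hop.
    Visit aster.
    At aster: go right to yew.
      At yew: no left child.
      Visit yew.
      At yew: go right to lily.
        lily is a leaf — visit lily.
  Visit ivy.
  At ivy: go right to reed.
    reed is a leaf — visit reed.
Visit plum.
At plum: go right to pear.
  At pear: go left to cedar.
    cedar is a leaf — visit cedar.
  Visit pear.
  At pear: go right to elm.
    At elm: go left to tulip.
      tulip is a leaf — visit tulip.
    Visit elm.
    At elm: no right child.
Full in-order sequence: hop, aster, yew, lily, ivy, reed, plum, cedar, pear, tulip, elm.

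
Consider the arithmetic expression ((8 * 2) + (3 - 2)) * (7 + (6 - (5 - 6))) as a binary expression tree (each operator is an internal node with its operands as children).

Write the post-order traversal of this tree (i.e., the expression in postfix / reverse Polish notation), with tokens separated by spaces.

8 2 * 3 2 - + 7 6 5 6 - - + *

Post-order on an expression tree gives postfix notation: for each operator, emit left operand, right operand, then the operator.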